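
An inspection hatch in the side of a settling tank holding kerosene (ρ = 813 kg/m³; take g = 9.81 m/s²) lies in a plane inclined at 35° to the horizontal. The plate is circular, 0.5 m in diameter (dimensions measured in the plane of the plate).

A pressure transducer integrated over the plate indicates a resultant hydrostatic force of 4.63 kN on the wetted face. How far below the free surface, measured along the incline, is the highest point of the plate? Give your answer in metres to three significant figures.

γ = ρg = 813 × 9.81 / 1000 = 7.97553 kN/m³.
A = π(0.25)² = 0.19635 m².
From F = γ·h_c·A, the centroid depth is h_c = 4.63/(7.97553 × 0.19635) = 2.95659 m.
Let θ = 35° be the plate's angle to the horizontal; measure y along the incline from where the plane meets the free surface. Vertical depth h = y·sinθ with sinθ = 0.573576.
Along the incline, y_c = h_c/sinθ = 2.95659/0.573576 = 5.15466 m.
The centroid is at the centre, 0.25 m below the top of the plate, so the highest point sits at y_top = 5.15466 − 0.25 = 4.90466 m along the incline.

y_top ≈ 4.90 m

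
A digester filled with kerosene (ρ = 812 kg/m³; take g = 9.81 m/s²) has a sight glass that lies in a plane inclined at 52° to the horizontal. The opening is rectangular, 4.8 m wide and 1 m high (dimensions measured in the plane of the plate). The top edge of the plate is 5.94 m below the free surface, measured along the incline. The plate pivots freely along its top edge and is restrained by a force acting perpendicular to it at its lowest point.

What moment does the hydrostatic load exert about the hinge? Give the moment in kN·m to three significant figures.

M ≈ 99.5 kN·m

γ = ρg = 812 × 9.81 / 1000 = 7.96572 kN/m³.
Let θ = 52° be the plate's angle to the horizontal; measure y along the incline from where the plane meets the free surface. Vertical depth h = y·sinθ with sinθ = 0.788011.
The centroid lies 1/2 = 0.5 m below the top edge, so y_c = 5.94 + 0.5 = 6.44 m and h_c = 6.44 × 0.788011 = 5.07479 m.
A = 4.8 × 1 = 4.8 m².
Resultant F = γ·h_c·A = 7.96572 × 5.07479 × 4.8 = 194.037 kN.
I_c = b·h³/12 = 4.8 × 1³/12 = 0.4 m⁴.
Centre of pressure: y_p = y_c + I_c/(y_c·A) = 6.44 + 0.4/(6.44 × 4.8) = 6.44 + 0.01294 = 6.45294 m along the plane.
The resultant acts 0.5 + 0.01294 = 0.51294 m (along the plate) below the hinge at the top edge, so the moment about the hinge is M = F × 0.51294 = 194.037 × 0.51294 = 99.5293 kN·m.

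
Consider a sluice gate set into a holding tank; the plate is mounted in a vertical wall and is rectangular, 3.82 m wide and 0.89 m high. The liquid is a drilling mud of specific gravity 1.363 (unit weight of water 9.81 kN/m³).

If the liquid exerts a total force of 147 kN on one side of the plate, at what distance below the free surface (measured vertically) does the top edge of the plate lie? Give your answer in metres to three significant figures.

d_top ≈ 2.79 m

γ = 1.363 × 9.81 = 13.37103 kN/m³.
A = 3.82 × 0.89 = 3.3998 m².
From F = γ·h_c·A, the centroid depth is h_c = 147/(13.37103 × 3.3998) = 3.2337 m.
The centroid lies 0.89/2 = 0.445 m below the top edge, so the top edge sits at h_top = 3.2337 − 0.445 = 2.7887 m below the surface.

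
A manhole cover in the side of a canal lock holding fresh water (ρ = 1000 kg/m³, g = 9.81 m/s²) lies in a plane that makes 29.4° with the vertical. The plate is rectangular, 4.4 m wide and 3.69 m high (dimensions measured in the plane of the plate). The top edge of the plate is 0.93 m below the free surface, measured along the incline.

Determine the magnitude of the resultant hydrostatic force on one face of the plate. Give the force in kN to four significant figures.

F ≈ 385.1 kN

γ = ρg = 1000 × 9.81 = 9810 N/m³ = 9.81 kN/m³.
The plate makes 29.4° with the vertical, i.e. θ = 90° − 29.4° = 60.6° to the horizontal. Measuring y along the incline from the free-surface line, vertical depth h = y·sinθ with sinθ = 0.871214.
The centroid lies 3.69/2 = 1.845 m below the top edge, so y_c = 0.93 + 1.845 = 2.775 m and h_c = 2.775 × 0.871214 = 2.41762 m.
A = 4.4 × 3.69 = 16.236 m².
Resultant F = γ·h_c·A = 9.81 × 2.41762 × 16.236 = 385.067 kN.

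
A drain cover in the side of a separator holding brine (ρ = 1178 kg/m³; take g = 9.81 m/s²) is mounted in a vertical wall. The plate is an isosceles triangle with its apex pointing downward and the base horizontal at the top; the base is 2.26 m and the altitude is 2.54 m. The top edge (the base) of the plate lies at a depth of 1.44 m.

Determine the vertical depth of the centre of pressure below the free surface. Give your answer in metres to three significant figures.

h_p = 2.44 m

γ = ρg = 1178 × 9.81 / 1000 = 11.55618 kN/m³.
With the apex down, the centroid sits h/3 = 2.54/3 = 0.846667 m below the base (the top edge), so the centroid depth is h_c = 1.44 + 0.846667 = 2.28667 m.
A = ½ × 2.26 × 2.54 = 2.8702 m².
Resultant F = γ·h_c·A = 11.55618 × 2.28667 × 2.8702 = 75.8455 kN.
I_c = b·h³/36 = 2.26 × 2.54³/36 = 1.02874 m⁴.
Centre of pressure: y_p = y_c + I_c/(y_c·A) = 2.28667 + 1.02874/(2.28667 × 2.8702) = 2.28667 + 0.156744 = 2.44341 m along the plane.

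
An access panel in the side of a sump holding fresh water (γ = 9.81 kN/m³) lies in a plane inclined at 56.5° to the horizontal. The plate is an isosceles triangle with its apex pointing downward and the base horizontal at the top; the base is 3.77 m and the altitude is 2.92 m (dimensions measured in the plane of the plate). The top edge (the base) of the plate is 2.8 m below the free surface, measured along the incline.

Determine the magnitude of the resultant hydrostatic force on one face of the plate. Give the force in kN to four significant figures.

γ = 9.81 kN/m³.
Let θ = 56.5° be the plate's angle to the horizontal; measure y along the incline from where the plane meets the free surface. Vertical depth h = y·sinθ with sinθ = 0.833886.
With the apex down, the centroid sits h/3 = 2.92/3 = 0.973333 m below the base (the top edge), so y_c = 2.8 + 0.973333 = 3.77333 m and h_c = 3.77333 × 0.833886 = 3.14653 m.
A = ½ × 3.77 × 2.92 = 5.5042 m².
Resultant F = γ·h_c·A = 9.81 × 3.14653 × 5.5042 = 169.901 kN.

F ≈ 169.9 kN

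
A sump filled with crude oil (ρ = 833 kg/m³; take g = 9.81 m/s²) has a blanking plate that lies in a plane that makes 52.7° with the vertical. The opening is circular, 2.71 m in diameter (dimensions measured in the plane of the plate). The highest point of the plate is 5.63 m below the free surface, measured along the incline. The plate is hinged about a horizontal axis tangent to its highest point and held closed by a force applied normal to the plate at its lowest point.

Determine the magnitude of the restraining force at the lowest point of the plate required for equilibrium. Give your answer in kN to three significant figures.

P ≈ 105 kN

γ = ρg = 833 × 9.81 / 1000 = 8.17173 kN/m³.
The plate makes 52.7° with the vertical, i.e. θ = 90° − 52.7° = 37.3° to the horizontal. Measuring y along the incline from the free-surface line, vertical depth h = y·sinθ with sinθ = 0.605988.
The centroid is at the centre, 1.355 m below the top of the plate, so y_c = 5.63 + 1.355 = 6.985 m and h_c = 6.985 × 0.605988 = 4.23283 m.
A = π(1.355)² = 5.76804 m².
Resultant F = γ·h_c·A = 8.17173 × 4.23283 × 5.76804 = 199.514 kN.
I_c = πr⁴/4 = π × 1.355⁴/4 = 2.64757 m⁴.
Centre of pressure: y_p = y_c + I_c/(y_c·A) = 6.985 + 2.64757/(6.985 × 5.76804) = 6.985 + 0.0657132 = 7.05071 m along the plane.
The resultant acts 1.355 + 0.0657132 = 1.42071 m (along the plate) below the hinge at the top edge, so the moment about the hinge is M = F × 1.42071 = 199.514 × 1.42071 = 283.452 kN·m.
A normal force at the bottom, 2.71 m from the hinge, must supply this moment: P = 283.452/2.71 = 104.595 kN.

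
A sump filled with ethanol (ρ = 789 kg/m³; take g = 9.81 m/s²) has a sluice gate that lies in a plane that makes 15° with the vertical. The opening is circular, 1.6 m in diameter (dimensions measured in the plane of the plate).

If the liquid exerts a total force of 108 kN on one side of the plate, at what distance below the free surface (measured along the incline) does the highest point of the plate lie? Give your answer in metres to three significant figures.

y_top ≈ 6.38 m

γ = ρg = 789 × 9.81 / 1000 = 7.74009 kN/m³.
A = π(0.8)² = 2.01062 m².
From F = γ·h_c·A, the centroid depth is h_c = 108/(7.74009 × 2.01062) = 6.93981 m.
The plate makes 15° with the vertical, i.e. θ = 90° − 15° = 75° to the horizontal. Measuring y along the incline from the free-surface line, vertical depth h = y·sinθ with sinθ = 0.965926.
Along the incline, y_c = h_c/sinθ = 6.93981/0.965926 = 7.18462 m.
The centroid is at the centre, 0.8 m below the top of the plate, so the highest point sits at y_top = 7.18462 − 0.8 = 6.38462 m along the incline.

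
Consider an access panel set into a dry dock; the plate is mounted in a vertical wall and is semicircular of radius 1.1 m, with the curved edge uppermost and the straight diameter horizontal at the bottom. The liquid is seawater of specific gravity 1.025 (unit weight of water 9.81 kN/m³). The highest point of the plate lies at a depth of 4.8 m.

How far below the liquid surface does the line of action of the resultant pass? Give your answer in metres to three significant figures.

γ = 1.025 × 9.81 = 10.05525 kN/m³.
The centroid lies 4r/(3π) = 0.466854 m above the diameter, so r − 4r/(3π) = 1.1 − 0.466854 = 0.633146 m below the topmost point, so the centroid depth is h_c = 4.8 + 0.633146 = 5.43315 m.
A = πr²/2 = π × 1.1²/2 = 1.90066 m².
Resultant F = γ·h_c·A = 10.05525 × 5.43315 × 1.90066 = 103.836 kN.
I_c = (π/8 − 8/(9π))·r⁴ = 0.109757 × 1.1⁴ = 0.160695 m⁴.
Centre of pressure: y_p = y_c + I_c/(y_c·A) = 5.43315 + 0.160695/(5.43315 × 1.90066) = 5.43315 + 0.0155613 = 5.44871 m along the plane.

h_p = 5.45 m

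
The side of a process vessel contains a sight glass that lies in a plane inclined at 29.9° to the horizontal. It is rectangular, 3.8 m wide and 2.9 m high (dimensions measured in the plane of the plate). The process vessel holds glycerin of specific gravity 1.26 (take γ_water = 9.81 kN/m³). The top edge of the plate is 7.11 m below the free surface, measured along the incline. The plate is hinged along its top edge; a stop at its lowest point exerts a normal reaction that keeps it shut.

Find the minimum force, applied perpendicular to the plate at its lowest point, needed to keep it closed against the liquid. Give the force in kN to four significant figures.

γ = 1.26 × 9.81 = 12.3606 kN/m³.
Let θ = 29.9° be the plate's angle to the horizontal; measure y along the incline from where the plane meets the free surface. Vertical depth h = y·sinθ with sinθ = 0.498488.
The centroid lies 2.9/2 = 1.45 m below the top edge, so y_c = 7.11 + 1.45 = 8.56 m and h_c = 8.56 × 0.498488 = 4.26706 m.
A = 3.8 × 2.9 = 11.02 m².
Resultant F = γ·h_c·A = 12.3606 × 4.26706 × 11.02 = 581.233 kN.
I_c = b·h³/12 = 3.8 × 2.9³/12 = 7.72318 m⁴.
Centre of pressure: y_p = y_c + I_c/(y_c·A) = 8.56 + 7.72318/(8.56 × 11.02) = 8.56 + 0.081873 = 8.64187 m along the plane.
The resultant acts 1.45 + 0.081873 = 1.53187 m (along the plate) below the hinge at the top edge, so the moment about the hinge is M = F × 1.53187 = 581.233 × 1.53187 = 890.373 kN·m.
A normal force at the bottom, 2.9 m from the hinge, must supply this moment: P = 890.373/2.9 = 307.025 kN.

P ≈ 307.0 kN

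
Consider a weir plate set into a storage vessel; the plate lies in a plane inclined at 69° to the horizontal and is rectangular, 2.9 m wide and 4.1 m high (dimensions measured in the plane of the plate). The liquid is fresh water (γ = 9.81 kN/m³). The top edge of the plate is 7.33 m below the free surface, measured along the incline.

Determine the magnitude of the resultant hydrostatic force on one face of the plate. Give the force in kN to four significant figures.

F ≈ 1021 kN

γ = 9.81 kN/m³.
Let θ = 69° be the plate's angle to the horizontal; measure y along the incline from where the plane meets the free surface. Vertical depth h = y·sinθ with sinθ = 0.933580.
The centroid lies 4.1/2 = 2.05 m below the top edge, so y_c = 7.33 + 2.05 = 9.38 m and h_c = 9.38 × 0.933580 = 8.75698 m.
A = 2.9 × 4.1 = 11.89 m².
Resultant F = γ·h_c·A = 9.81 × 8.75698 × 11.89 = 1021.42 kN.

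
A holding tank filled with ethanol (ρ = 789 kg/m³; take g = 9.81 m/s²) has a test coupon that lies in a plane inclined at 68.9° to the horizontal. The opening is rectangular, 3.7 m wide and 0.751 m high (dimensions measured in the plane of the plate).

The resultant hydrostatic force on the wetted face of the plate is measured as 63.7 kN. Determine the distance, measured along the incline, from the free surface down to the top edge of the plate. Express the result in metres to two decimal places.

γ = ρg = 789 × 9.81 / 1000 = 7.74009 kN/m³.
A = 3.7 × 0.751 = 2.7787 m².
From F = γ·h_c·A, the centroid depth is h_c = 63.7/(7.74009 × 2.7787) = 2.96177 m.
Let θ = 68.9° be the plate's angle to the horizontal; measure y along the incline from where the plane meets the free surface. Vertical depth h = y·sinθ with sinθ = 0.932954.
Along the incline, y_c = h_c/sinθ = 2.96177/0.932954 = 3.17462 m.
The centroid lies 0.751/2 = 0.3755 m below the top edge, so the top edge sits at y_top = 3.17462 − 0.3755 = 2.79912 m along the incline.

y_top ≈ 2.80 m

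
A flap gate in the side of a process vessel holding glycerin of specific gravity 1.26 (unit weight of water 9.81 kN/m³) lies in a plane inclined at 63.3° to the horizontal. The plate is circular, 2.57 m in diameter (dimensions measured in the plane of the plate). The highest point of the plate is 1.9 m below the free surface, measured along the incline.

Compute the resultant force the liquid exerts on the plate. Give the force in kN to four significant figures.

F ≈ 182.4 kN

γ = 1.26 × 9.81 = 12.3606 kN/m³.
Let θ = 63.3° be the plate's angle to the horizontal; measure y along the incline from where the plane meets the free surface. Vertical depth h = y·sinθ with sinθ = 0.893371.
The centroid is at the centre, 1.285 m below the top of the plate, so y_c = 1.9 + 1.285 = 3.185 m and h_c = 3.185 × 0.893371 = 2.84539 m.
A = π(1.285)² = 5.18748 m².
Resultant F = γ·h_c·A = 12.3606 × 2.84539 × 5.18748 = 182.447 kN.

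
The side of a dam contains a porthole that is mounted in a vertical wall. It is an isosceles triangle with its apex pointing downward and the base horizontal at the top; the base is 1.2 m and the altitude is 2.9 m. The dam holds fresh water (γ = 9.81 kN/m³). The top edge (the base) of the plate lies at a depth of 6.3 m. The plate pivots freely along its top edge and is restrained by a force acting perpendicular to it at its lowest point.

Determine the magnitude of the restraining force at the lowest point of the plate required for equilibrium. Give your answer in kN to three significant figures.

γ = 9.81 kN/m³.
With the apex down, the centroid sits h/3 = 2.9/3 = 0.966667 m below the base (the top edge), so the centroid depth is h_c = 6.3 + 0.966667 = 7.26667 m.
A = ½ × 1.2 × 2.9 = 1.74 m².
Resultant F = γ·h_c·A = 9.81 × 7.26667 × 1.74 = 124.038 kN.
I_c = b·h³/36 = 1.2 × 2.9³/36 = 0.812967 m⁴.
Centre of pressure: y_p = y_c + I_c/(y_c·A) = 7.26667 + 0.812967/(7.26667 × 1.74) = 7.26667 + 0.0642966 = 7.33097 m along the plane.
The resultant acts 0.966667 + 0.0642966 = 1.03096 m (along the plate) below the hinge at the top edge, so the moment about the hinge is M = F × 1.03096 = 124.038 × 1.03096 = 127.878 kN·m.
A normal force at the bottom, 2.9 m from the hinge, must supply this moment: P = 127.878/2.9 = 44.0959 kN.

P ≈ 44.1 kN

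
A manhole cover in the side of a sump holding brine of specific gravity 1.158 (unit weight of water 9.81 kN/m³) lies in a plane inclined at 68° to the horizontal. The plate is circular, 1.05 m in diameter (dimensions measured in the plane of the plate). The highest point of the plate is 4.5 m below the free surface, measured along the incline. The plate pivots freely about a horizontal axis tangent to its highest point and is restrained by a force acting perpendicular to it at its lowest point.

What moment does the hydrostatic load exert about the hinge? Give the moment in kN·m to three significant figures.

M ≈ 24.7 kN·m

γ = 1.158 × 9.81 = 11.35998 kN/m³.
Let θ = 68° be the plate's angle to the horizontal; measure y along the incline from where the plane meets the free surface. Vertical depth h = y·sinθ with sinθ = 0.927184.
The centroid is at the centre, 0.525 m below the top of the plate, so y_c = 4.5 + 0.525 = 5.025 m and h_c = 5.025 × 0.927184 = 4.6591 m.
A = π(0.525)² = 0.865901 m².
Resultant F = γ·h_c·A = 11.35998 × 4.6591 × 0.865901 = 45.8298 kN.
I_c = πr⁴/4 = π × 0.525⁴/4 = 0.059666 m⁴.
Centre of pressure: y_p = y_c + I_c/(y_c·A) = 5.025 + 0.059666/(5.025 × 0.865901) = 5.025 + 0.0137127 = 5.03871 m along the plane.
The resultant acts 0.525 + 0.0137127 = 0.538713 m (along the plate) below the hinge at the top edge, so the moment about the hinge is M = F × 0.538713 = 45.8298 × 0.538713 = 24.6891 kN·m.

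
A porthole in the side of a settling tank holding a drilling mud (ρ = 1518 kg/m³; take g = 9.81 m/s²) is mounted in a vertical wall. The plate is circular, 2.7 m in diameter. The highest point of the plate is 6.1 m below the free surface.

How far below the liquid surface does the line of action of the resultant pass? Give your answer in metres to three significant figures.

γ = ρg = 1518 × 9.81 / 1000 = 14.89158 kN/m³.
The centroid is at the centre, 1.35 m below the top of the plate, so the centroid depth is h_c = 6.1 + 1.35 = 7.45 m.
A = π(1.35)² = 5.72555 m².
Resultant F = γ·h_c·A = 14.89158 × 7.45 × 5.72555 = 635.206 kN.
I_c = πr⁴/4 = π × 1.35⁴/4 = 2.6087 m⁴.
Centre of pressure: y_p = y_c + I_c/(y_c·A) = 7.45 + 2.6087/(7.45 × 5.72555) = 7.45 + 0.0611576 = 7.51116 m along the plane.

h_p = 7.51 m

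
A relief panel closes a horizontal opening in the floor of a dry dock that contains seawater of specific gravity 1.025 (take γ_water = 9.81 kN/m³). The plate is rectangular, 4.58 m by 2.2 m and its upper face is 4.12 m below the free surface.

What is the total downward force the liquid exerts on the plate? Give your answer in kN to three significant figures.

F ≈ 417 kN

γ = 1.025 × 9.81 = 10.05525 kN/m³.
The plate is horizontal, so pressure is uniform at p = γ·h = 10.05525 × 4.12 = 41.4276 kN/m².
A = 4.58 × 2.2 = 10.076 m².
F = p·A = 41.4276 × 10.076 = 417.424 kN.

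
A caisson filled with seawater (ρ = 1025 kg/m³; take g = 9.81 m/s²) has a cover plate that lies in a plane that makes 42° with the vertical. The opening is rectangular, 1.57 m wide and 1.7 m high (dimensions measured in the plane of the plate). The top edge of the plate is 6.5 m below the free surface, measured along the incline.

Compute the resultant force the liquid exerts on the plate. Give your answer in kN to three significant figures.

γ = ρg = 1025 × 9.81 / 1000 = 10.05525 kN/m³.
The plate makes 42° with the vertical, i.e. θ = 90° − 42° = 48° to the horizontal. Measuring y along the incline from the free-surface line, vertical depth h = y·sinθ with sinθ = 0.743145.
The centroid lies 1.7/2 = 0.85 m below the top edge, so y_c = 6.5 + 0.85 = 7.35 m and h_c = 7.35 × 0.743145 = 5.46212 m.
A = 1.57 × 1.7 = 2.669 m².
Resultant F = γ·h_c·A = 10.05525 × 5.46212 × 2.669 = 146.589 kN.

F ≈ 147 kN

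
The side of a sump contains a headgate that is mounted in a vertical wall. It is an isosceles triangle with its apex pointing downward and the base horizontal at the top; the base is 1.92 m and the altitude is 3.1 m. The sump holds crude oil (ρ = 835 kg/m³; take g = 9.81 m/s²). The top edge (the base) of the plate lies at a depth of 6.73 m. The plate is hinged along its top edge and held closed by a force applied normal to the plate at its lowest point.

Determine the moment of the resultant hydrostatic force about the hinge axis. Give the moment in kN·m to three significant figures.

M ≈ 209 kN·m

γ = ρg = 835 × 9.81 / 1000 = 8.19135 kN/m³.
With the apex down, the centroid sits h/3 = 3.1/3 = 1.03333 m below the base (the top edge), so the centroid depth is h_c = 6.73 + 1.03333 = 7.76333 m.
A = ½ × 1.92 × 3.1 = 2.976 m².
Resultant F = γ·h_c·A = 8.19135 × 7.76333 × 2.976 = 189.25 kN.
I_c = b·h³/36 = 1.92 × 3.1³/36 = 1.58885 m⁴.
Centre of pressure: y_p = y_c + I_c/(y_c·A) = 7.76333 + 1.58885/(7.76333 × 2.976) = 7.76333 + 0.0687705 = 7.8321 m along the plane.
The resultant acts 1.03333 + 0.0687705 = 1.1021 m (along the plate) below the hinge at the top edge, so the moment about the hinge is M = F × 1.1021 = 189.25 × 1.1021 = 208.572 kN·m.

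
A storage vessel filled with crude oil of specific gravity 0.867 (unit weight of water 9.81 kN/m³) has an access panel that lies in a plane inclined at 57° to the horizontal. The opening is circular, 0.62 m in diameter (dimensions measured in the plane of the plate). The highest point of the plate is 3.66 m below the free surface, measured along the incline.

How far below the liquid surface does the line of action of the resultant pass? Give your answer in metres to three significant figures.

h_p = 3.33 m

γ = 0.867 × 9.81 = 8.50527 kN/m³.
Let θ = 57° be the plate's angle to the horizontal; measure y along the incline from where the plane meets the free surface. Vertical depth h = y·sinθ with sinθ = 0.838671.
The centroid is at the centre, 0.31 m below the top of the plate, so y_c = 3.66 + 0.31 = 3.97 m and h_c = 3.97 × 0.838671 = 3.32952 m.
A = π(0.31)² = 0.301907 m².
Resultant F = γ·h_c·A = 8.50527 × 3.32952 × 0.301907 = 8.54954 kN.
I_c = πr⁴/4 = π × 0.31⁴/4 = 0.00725332 m⁴.
Centre of pressure: y_p = y_c + I_c/(y_c·A) = 3.97 + 0.00725332/(3.97 × 0.301907) = 3.97 + 0.00605164 = 3.97605 m along the plane.
Vertically, h_p = y_p·sinθ = 3.97605 × 0.838671 = 3.3346 m.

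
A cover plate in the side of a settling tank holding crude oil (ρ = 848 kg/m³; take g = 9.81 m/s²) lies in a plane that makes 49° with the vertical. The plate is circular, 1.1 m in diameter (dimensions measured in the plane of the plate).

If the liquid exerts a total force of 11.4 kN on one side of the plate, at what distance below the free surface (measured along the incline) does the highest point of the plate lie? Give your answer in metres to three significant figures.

γ = ρg = 848 × 9.81 / 1000 = 8.31888 kN/m³.
A = π(0.55)² = 0.950332 m².
From F = γ·h_c·A, the centroid depth is h_c = 11.4/(8.31888 × 0.950332) = 1.442 m.
The plate makes 49° with the vertical, i.e. θ = 90° − 49° = 41° to the horizontal. Measuring y along the incline from the free-surface line, vertical depth h = y·sinθ with sinθ = 0.656059.
Along the incline, y_c = h_c/sinθ = 1.442/0.656059 = 2.19797 m.
The centroid is at the centre, 0.55 m below the top of the plate, so the highest point sits at y_top = 2.19797 − 0.55 = 1.64797 m along the incline.

y_top ≈ 1.65 m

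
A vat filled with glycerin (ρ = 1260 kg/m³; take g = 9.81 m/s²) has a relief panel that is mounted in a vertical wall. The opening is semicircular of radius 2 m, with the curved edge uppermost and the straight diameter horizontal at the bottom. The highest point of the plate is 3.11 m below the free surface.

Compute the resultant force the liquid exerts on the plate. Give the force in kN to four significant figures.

γ = ρg = 1260 × 9.81 / 1000 = 12.3606 kN/m³.
The centroid lies 4r/(3π) = 0.848826 m above the diameter, so r − 4r/(3π) = 2 − 0.848826 = 1.15117 m below the topmost point, so the centroid depth is h_c = 3.11 + 1.15117 = 4.26117 m.
A = πr²/2 = π × 2²/2 = 6.28319 m².
Resultant F = γ·h_c·A = 12.3606 × 4.26117 × 6.28319 = 330.939 kN.

F ≈ 330.9 kN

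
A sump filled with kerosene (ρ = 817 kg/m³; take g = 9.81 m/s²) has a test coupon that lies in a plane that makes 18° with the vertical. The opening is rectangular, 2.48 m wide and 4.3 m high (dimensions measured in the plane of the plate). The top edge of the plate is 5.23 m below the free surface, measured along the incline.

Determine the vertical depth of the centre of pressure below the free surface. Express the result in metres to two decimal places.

h_p = 7.22 m

γ = ρg = 817 × 9.81 / 1000 = 8.01477 kN/m³.
The plate makes 18° with the vertical, i.e. θ = 90° − 18° = 72° to the horizontal. Measuring y along the incline from the free-surface line, vertical depth h = y·sinθ with sinθ = 0.951057.
The centroid lies 4.3/2 = 2.15 m below the top edge, so y_c = 5.23 + 2.15 = 7.38 m and h_c = 7.38 × 0.951057 = 7.0188 m.
A = 2.48 × 4.3 = 10.664 m².
Resultant F = γ·h_c·A = 8.01477 × 7.0188 × 10.664 = 599.893 kN.
I_c = b·h³/12 = 2.48 × 4.3³/12 = 16.4314 m⁴.
Centre of pressure: y_p = y_c + I_c/(y_c·A) = 7.38 + 16.4314/(7.38 × 10.664) = 7.38 + 0.208784 = 7.58878 m along the plane.
Vertically, h_p = y_p·sinθ = 7.58878 × 0.951057 = 7.21736 m.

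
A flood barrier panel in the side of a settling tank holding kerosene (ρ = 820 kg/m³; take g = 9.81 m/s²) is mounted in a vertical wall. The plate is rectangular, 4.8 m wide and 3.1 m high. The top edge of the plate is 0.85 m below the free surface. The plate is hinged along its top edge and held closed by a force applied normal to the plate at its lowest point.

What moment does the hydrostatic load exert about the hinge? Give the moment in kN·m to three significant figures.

γ = ρg = 820 × 9.81 / 1000 = 8.0442 kN/m³.
The centroid lies 3.1/2 = 1.55 m below the top edge, so the centroid depth is h_c = 0.85 + 1.55 = 2.4 m.
A = 4.8 × 3.1 = 14.88 m².
Resultant F = γ·h_c·A = 8.0442 × 2.4 × 14.88 = 287.274 kN.
I_c = b·h³/12 = 4.8 × 3.1³/12 = 11.9164 m⁴.
Centre of pressure: y_p = y_c + I_c/(y_c·A) = 2.4 + 11.9164/(2.4 × 14.88) = 2.4 + 0.333681 = 2.73368 m along the plane.
The resultant acts 1.55 + 0.333681 = 1.88368 m (along the plate) below the hinge at the top edge, so the moment about the hinge is M = F × 1.88368 = 287.274 × 1.88368 = 541.132 kN·m.

M ≈ 541 kN·m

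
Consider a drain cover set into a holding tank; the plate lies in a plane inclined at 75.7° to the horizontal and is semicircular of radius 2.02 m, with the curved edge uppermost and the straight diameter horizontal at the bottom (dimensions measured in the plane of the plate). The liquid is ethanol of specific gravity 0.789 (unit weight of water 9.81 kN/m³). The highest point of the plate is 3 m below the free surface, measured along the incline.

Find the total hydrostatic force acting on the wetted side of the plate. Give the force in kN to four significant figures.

F ≈ 200.1 kN

γ = 0.789 × 9.81 = 7.74009 kN/m³.
Let θ = 75.7° be the plate's angle to the horizontal; measure y along the incline from where the plane meets the free surface. Vertical depth h = y·sinθ with sinθ = 0.969016.
The centroid lies 4r/(3π) = 0.857315 m above the diameter, so r − 4r/(3π) = 2.02 − 0.857315 = 1.16268 m below the topmost point, so y_c = 3 + 1.16268 = 4.16268 m and h_c = 4.16268 × 0.969016 = 4.0337 m.
A = πr²/2 = π × 2.02²/2 = 6.40948 m².
Resultant F = γ·h_c·A = 7.74009 × 4.0337 × 6.40948 = 200.112 kN.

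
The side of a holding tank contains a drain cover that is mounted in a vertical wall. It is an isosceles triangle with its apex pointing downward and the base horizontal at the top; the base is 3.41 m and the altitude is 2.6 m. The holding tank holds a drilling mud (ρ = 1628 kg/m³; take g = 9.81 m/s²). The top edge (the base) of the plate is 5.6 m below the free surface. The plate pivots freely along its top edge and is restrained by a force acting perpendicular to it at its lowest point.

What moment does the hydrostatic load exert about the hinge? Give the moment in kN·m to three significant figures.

M ≈ 423 kN·m

γ = ρg = 1628 × 9.81 / 1000 = 15.97068 kN/m³.
With the apex down, the centroid sits h/3 = 2.6/3 = 0.866667 m below the base (the top edge), so the centroid depth is h_c = 5.6 + 0.866667 = 6.46667 m.
A = ½ × 3.41 × 2.6 = 4.433 m².
Resultant F = γ·h_c·A = 15.97068 × 6.46667 × 4.433 = 457.827 kN.
I_c = b·h³/36 = 3.41 × 2.6³/36 = 1.66484 m⁴.
Centre of pressure: y_p = y_c + I_c/(y_c·A) = 6.46667 + 1.66484/(6.46667 × 4.433) = 6.46667 + 0.0580756 = 6.52475 m along the plane.
The resultant acts 0.866667 + 0.0580756 = 0.924743 m (along the plate) below the hinge at the top edge, so the moment about the hinge is M = F × 0.924743 = 457.827 × 0.924743 = 423.372 kN·m.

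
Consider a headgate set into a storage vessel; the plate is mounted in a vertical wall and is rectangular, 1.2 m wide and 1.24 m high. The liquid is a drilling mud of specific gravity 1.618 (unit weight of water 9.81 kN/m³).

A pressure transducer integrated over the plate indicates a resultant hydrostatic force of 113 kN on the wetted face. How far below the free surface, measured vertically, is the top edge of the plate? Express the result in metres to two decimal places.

γ = 1.618 × 9.81 = 15.87258 kN/m³.
A = 1.2 × 1.24 = 1.488 m².
From F = γ·h_c·A, the centroid depth is h_c = 113/(15.87258 × 1.488) = 4.78441 m.
The centroid lies 1.24/2 = 0.62 m below the top edge, so the top edge sits at h_top = 4.78441 − 0.62 = 4.16441 m below the surface.

d_top ≈ 4.16 m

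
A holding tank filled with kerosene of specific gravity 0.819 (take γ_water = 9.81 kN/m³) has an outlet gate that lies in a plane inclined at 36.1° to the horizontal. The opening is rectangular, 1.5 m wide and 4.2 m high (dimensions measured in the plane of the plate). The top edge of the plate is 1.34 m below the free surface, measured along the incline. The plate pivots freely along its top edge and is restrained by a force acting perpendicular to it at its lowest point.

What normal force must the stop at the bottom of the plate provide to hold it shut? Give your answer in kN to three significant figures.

γ = 0.819 × 9.81 = 8.03439 kN/m³.
Let θ = 36.1° be the plate's angle to the horizontal; measure y along the incline from where the plane meets the free surface. Vertical depth h = y·sinθ with sinθ = 0.589196.
The centroid lies 4.2/2 = 2.1 m below the top edge, so y_c = 1.34 + 2.1 = 3.44 m and h_c = 3.44 × 0.589196 = 2.02683 m.
A = 1.5 × 4.2 = 6.3 m².
Resultant F = γ·h_c·A = 8.03439 × 2.02683 × 6.3 = 102.591 kN.
I_c = b·h³/12 = 1.5 × 4.2³/12 = 9.261 m⁴.
Centre of pressure: y_p = y_c + I_c/(y_c·A) = 3.44 + 9.261/(3.44 × 6.3) = 3.44 + 0.427326 = 3.86733 m along the plane.
The resultant acts 2.1 + 0.427326 = 2.52733 m (along the plate) below the hinge at the top edge, so the moment about the hinge is M = F × 2.52733 = 102.591 × 2.52733 = 259.281 kN·m.
A normal force at the bottom, 4.2 m from the hinge, must supply this moment: P = 259.281/4.2 = 61.7336 kN.

P ≈ 61.7 kN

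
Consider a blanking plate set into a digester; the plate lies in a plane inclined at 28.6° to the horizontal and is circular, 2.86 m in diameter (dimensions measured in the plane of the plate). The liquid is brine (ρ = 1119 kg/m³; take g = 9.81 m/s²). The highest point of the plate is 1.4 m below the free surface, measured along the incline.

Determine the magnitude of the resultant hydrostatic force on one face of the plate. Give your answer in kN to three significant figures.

γ = ρg = 1119 × 9.81 / 1000 = 10.97739 kN/m³.
Let θ = 28.6° be the plate's angle to the horizontal; measure y along the incline from where the plane meets the free surface. Vertical depth h = y·sinθ with sinθ = 0.478692.
The centroid is at the centre, 1.43 m below the top of the plate, so y_c = 1.4 + 1.43 = 2.83 m and h_c = 2.83 × 0.478692 = 1.3547 m.
A = π(1.43)² = 6.42424 m².
Resultant F = γ·h_c·A = 10.97739 × 1.3547 × 6.42424 = 95.5353 kN.

F ≈ 95.5 kN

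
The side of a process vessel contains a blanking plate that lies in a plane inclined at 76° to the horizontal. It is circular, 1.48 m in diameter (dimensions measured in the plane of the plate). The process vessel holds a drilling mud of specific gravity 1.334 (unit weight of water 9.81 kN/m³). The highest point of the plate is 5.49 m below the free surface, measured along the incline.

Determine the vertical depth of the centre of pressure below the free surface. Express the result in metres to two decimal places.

h_p = 6.07 m

γ = 1.334 × 9.81 = 13.08654 kN/m³.
Let θ = 76° be the plate's angle to the horizontal; measure y along the incline from where the plane meets the free surface. Vertical depth h = y·sinθ with sinθ = 0.970296.
The centroid is at the centre, 0.74 m below the top of the plate, so y_c = 5.49 + 0.74 = 6.23 m and h_c = 6.23 × 0.970296 = 6.04494 m.
A = π(0.74)² = 1.72034 m².
Resultant F = γ·h_c·A = 13.08654 × 6.04494 × 1.72034 = 136.092 kN.
I_c = πr⁴/4 = π × 0.74⁴/4 = 0.235514 m⁴.
Centre of pressure: y_p = y_c + I_c/(y_c·A) = 6.23 + 0.235514/(6.23 × 1.72034) = 6.23 + 0.0219743 = 6.25197 m along the plane.
Vertically, h_p = y_p·sinθ = 6.25197 × 0.970296 = 6.06626 m.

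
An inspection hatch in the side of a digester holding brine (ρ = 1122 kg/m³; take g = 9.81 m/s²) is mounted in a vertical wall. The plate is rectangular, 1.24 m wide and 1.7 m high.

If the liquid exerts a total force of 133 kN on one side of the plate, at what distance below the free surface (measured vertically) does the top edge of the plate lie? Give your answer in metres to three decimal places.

d_top ≈ 4.882 m

γ = ρg = 1122 × 9.81 / 1000 = 11.00682 kN/m³.
A = 1.24 × 1.7 = 2.108 m².
From F = γ·h_c·A, the centroid depth is h_c = 133/(11.00682 × 2.108) = 5.73217 m.
The centroid lies 1.7/2 = 0.85 m below the top edge, so the top edge sits at h_top = 5.73217 − 0.85 = 4.88217 m below the surface.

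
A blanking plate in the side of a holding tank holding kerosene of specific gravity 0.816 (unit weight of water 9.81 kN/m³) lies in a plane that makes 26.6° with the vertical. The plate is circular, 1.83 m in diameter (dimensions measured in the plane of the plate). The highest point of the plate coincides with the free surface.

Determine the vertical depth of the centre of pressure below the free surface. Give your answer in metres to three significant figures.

h_p = 1.02 m

γ = 0.816 × 9.81 = 8.00496 kN/m³.
The plate makes 26.6° with the vertical, i.e. θ = 90° − 26.6° = 63.4° to the horizontal. Measuring y along the incline from the free-surface line, vertical depth h = y·sinθ with sinθ = 0.894154.
The centroid is at the centre, 0.915 m below the top of the plate, so y_c = 0.915 m and h_c = 0.915 × 0.894154 = 0.818151 m.
A = π(0.915)² = 2.63022 m².
Resultant F = γ·h_c·A = 8.00496 × 0.818151 × 2.63022 = 17.226 kN.
I_c = πr⁴/4 = π × 0.915⁴/4 = 0.550521 m⁴.
Centre of pressure: y_p = y_c + I_c/(y_c·A) = 0.915 + 0.550521/(0.915 × 2.63022) = 0.915 + 0.22875 = 1.14375 m along the plane.
Vertically, h_p = y_p·sinθ = 1.14375 × 0.894154 = 1.02269 m.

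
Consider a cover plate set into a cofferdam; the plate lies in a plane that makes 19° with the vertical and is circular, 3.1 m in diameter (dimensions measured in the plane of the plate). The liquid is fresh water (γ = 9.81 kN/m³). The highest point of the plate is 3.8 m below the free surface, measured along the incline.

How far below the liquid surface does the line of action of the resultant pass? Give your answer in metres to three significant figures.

γ = 9.81 kN/m³.
The plate makes 19° with the vertical, i.e. θ = 90° − 19° = 71° to the horizontal. Measuring y along the incline from the free-surface line, vertical depth h = y·sinθ with sinθ = 0.945519.
The centroid is at the centre, 1.55 m below the top of the plate, so y_c = 3.8 + 1.55 = 5.35 m and h_c = 5.35 × 0.945519 = 5.05853 m.
A = π(1.55)² = 7.54768 m².
Resultant F = γ·h_c·A = 9.81 × 5.05853 × 7.54768 = 374.547 kN.
I_c = πr⁴/4 = π × 1.55⁴/4 = 4.53332 m⁴.
Centre of pressure: y_p = y_c + I_c/(y_c·A) = 5.35 + 4.53332/(5.35 × 7.54768) = 5.35 + 0.112266 = 5.46227 m along the plane.
Vertically, h_p = y_p·sinθ = 5.46227 × 0.945519 = 5.16468 m.

h_p = 5.16 m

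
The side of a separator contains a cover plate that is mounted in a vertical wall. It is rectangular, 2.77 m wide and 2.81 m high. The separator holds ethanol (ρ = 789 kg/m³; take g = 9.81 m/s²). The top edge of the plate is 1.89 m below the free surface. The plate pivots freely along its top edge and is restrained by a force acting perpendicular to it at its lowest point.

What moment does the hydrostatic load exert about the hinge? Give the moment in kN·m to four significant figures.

M ≈ 318.6 kN·m

γ = ρg = 789 × 9.81 / 1000 = 7.74009 kN/m³.
The centroid lies 2.81/2 = 1.405 m below the top edge, so the centroid depth is h_c = 1.89 + 1.405 = 3.295 m.
A = 2.77 × 2.81 = 7.7837 m².
Resultant F = γ·h_c·A = 7.74009 × 3.295 × 7.7837 = 198.512 kN.
I_c = b·h³/12 = 2.77 × 2.81³/12 = 5.12174 m⁴.
Centre of pressure: y_p = y_c + I_c/(y_c·A) = 3.295 + 5.12174/(3.295 × 7.7837) = 3.295 + 0.199699 = 3.4947 m along the plane.
The resultant acts 1.405 + 0.199699 = 1.6047 m (along the plate) below the hinge at the top edge, so the moment about the hinge is M = F × 1.6047 = 198.512 × 1.6047 = 318.552 kN·m.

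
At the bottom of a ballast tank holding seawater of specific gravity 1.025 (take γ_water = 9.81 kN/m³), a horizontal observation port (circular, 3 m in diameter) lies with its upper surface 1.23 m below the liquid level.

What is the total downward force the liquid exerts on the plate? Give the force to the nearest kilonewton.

γ = 1.025 × 9.81 = 10.05525 kN/m³.
The plate is horizontal, so pressure is uniform at p = γ·h = 10.05525 × 1.23 = 12.368 kN/m².
A = π(1.5)² = 7.06858 m².
F = p·A = 12.368 × 7.06858 = 87.4242 kN.

F ≈ 87 kN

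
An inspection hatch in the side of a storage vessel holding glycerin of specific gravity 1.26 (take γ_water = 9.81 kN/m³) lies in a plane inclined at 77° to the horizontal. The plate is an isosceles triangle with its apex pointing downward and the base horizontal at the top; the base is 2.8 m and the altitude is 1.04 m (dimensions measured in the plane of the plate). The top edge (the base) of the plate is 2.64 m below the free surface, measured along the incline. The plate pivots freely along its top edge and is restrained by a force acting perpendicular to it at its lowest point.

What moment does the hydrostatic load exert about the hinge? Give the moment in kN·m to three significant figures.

γ = 1.26 × 9.81 = 12.3606 kN/m³.
Let θ = 77° be the plate's angle to the horizontal; measure y along the incline from where the plane meets the free surface. Vertical depth h = y·sinθ with sinθ = 0.974370.
With the apex down, the centroid sits h/3 = 1.04/3 = 0.346667 m below the base (the top edge), so y_c = 2.64 + 0.346667 = 2.98667 m and h_c = 2.98667 × 0.974370 = 2.91012 m.
A = ½ × 2.8 × 1.04 = 1.456 m².
Resultant F = γ·h_c·A = 12.3606 × 2.91012 × 1.456 = 52.3735 kN.
I_c = b·h³/36 = 2.8 × 1.04³/36 = 0.0874894 m⁴.
Centre of pressure: y_p = y_c + I_c/(y_c·A) = 2.98667 + 0.0874894/(2.98667 × 1.456) = 2.98667 + 0.020119 = 3.00679 m along the plane.
The resultant acts 0.346667 + 0.020119 = 0.366786 m (along the plate) below the hinge at the top edge, so the moment about the hinge is M = F × 0.366786 = 52.3735 × 0.366786 = 19.2099 kN·m.

M ≈ 19.2 kN·m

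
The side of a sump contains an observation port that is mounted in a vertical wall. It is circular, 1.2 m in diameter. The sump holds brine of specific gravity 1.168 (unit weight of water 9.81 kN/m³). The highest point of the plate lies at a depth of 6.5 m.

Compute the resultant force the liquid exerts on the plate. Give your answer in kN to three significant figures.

γ = 1.168 × 9.81 = 11.45808 kN/m³.
The centroid is at the centre, 0.6 m below the top of the plate, so the centroid depth is h_c = 6.5 + 0.6 = 7.1 m.
A = π(0.6)² = 1.13097 m².
Resultant F = γ·h_c·A = 11.45808 × 7.1 × 1.13097 = 92.0071 kN.

F ≈ 92.0 kN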